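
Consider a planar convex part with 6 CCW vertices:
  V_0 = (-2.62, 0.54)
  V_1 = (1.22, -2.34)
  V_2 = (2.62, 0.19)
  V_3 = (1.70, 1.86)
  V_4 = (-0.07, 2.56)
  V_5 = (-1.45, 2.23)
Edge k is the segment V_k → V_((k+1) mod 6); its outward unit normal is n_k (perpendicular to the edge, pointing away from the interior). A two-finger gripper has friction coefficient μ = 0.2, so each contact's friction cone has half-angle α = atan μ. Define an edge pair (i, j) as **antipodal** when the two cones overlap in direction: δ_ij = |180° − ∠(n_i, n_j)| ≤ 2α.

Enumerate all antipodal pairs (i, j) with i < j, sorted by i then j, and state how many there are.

α = atan 0.2 = 11.31°;  2α = 22.62°
n_0 = (-0.6000, -0.8000)
n_1 = (+0.8750, -0.4842)
n_2 = (+0.8759, +0.4825)
n_3 = (+0.3678, +0.9299)
n_4 = (-0.2326, +0.9726)
n_5 = (-0.8222, +0.5692)
  (0,1): δ = 82.09°  ·
  (0,2): δ = 24.28°  ·
  (0,3): δ = 15.29°  ✓
  (0,4): δ = 50.32°  ·
  (0,5): δ = 92.17°  ·
  (1,2): δ = 122.19°  ·
  (1,3): δ = 82.62°  ·
  (1,4): δ = 47.59°  ·
  (1,5): δ = 5.74°  ✓
  (2,3): δ = 140.43°  ·
  (2,4): δ = 105.40°  ·
  (2,5): δ = 63.55°  ·
  (3,4): δ = 144.97°  ·
  (3,5): δ = 103.12°  ·
  (4,5): δ = 138.14°  ·
antipodal pairs: 2

count = 2; pairs: (0,3), (1,5)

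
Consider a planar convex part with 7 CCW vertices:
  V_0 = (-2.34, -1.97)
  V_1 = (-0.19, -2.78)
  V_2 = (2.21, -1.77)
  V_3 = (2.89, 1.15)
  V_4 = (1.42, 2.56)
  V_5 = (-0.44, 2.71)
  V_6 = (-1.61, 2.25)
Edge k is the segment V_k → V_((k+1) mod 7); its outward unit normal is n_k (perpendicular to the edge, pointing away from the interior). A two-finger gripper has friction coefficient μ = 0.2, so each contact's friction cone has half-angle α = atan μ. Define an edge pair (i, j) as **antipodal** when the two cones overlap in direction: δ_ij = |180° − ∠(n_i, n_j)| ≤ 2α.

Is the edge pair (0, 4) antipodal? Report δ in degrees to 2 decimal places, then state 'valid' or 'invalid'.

α = atan 0.2 = 11.31°;  2α = 22.62°
edge 0: e_0 = (+2.15, -0.81);  n_0 = (-0.3526, -0.9358)
edge 4: e_4 = (-1.86, +0.15);  n_4 = (+0.0804, +0.9968)
∠(n_0, n_4) = 163.97°
δ = |180° − 163.97°| = 16.03°
16.03° ≤ 2α = 22.62°  →  valid

δ = 16.03°, valid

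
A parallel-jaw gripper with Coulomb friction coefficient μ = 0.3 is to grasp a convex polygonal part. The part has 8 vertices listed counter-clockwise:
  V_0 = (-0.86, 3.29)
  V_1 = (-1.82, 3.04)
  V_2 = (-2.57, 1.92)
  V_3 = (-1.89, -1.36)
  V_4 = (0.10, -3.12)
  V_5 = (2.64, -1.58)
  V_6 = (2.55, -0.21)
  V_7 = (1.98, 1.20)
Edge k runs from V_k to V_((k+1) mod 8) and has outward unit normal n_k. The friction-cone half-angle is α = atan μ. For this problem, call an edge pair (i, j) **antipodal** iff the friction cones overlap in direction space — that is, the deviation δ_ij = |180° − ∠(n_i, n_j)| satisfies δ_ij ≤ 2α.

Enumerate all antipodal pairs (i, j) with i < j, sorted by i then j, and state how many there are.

count = 6; pairs: (0,4), (1,4), (2,5), (2,6), (3,6), (3,7)

α = atan 0.3 = 16.70°;  2α = 33.40°
n_0 = (-0.2520, +0.9677)
n_1 = (-0.8309, +0.5564)
n_2 = (-0.9792, -0.2030)
n_3 = (-0.6625, -0.7491)
n_4 = (+0.5185, -0.8551)
n_5 = (+0.9978, +0.0656)
n_6 = (+0.9271, +0.3748)
n_7 = (+0.5927, +0.8054)
  (0,1): δ = 138.40°  ·
  (0,2): δ = 92.88°  ·
  (0,3): δ = 56.09°  ·
  (0,4): δ = 16.63°  ✓
  (0,5): δ = 79.16°  ·
  (0,6): δ = 97.41°  ·
  (0,7): δ = 129.05°  ·
  (1,2): δ = 134.48°  ·
  (1,3): δ = 97.68°  ·
  (1,4): δ = 24.96°  ✓
  (1,5): δ = 37.57°  ·
  (1,6): δ = 55.82°  ·
  (1,7): δ = 87.46°  ·
  (2,3): δ = 143.20°  ·
  (2,4): δ = 70.48°  ·
  (2,5): δ = 7.95°  ✓
  (2,6): δ = 10.30°  ✓
  (2,7): δ = 41.94°  ·
  (3,4): δ = 107.28°  ·
  (3,5): δ = 44.75°  ·
  (3,6): δ = 26.50°  ✓
  (3,7): δ = 5.14°  ✓
  (4,5): δ = 117.47°  ·
  (4,6): δ = 99.22°  ·
  (4,7): δ = 67.58°  ·
  (5,6): δ = 161.75°  ·
  (5,7): δ = 130.11°  ·
  (6,7): δ = 148.36°  ·
antipodal pairs: 6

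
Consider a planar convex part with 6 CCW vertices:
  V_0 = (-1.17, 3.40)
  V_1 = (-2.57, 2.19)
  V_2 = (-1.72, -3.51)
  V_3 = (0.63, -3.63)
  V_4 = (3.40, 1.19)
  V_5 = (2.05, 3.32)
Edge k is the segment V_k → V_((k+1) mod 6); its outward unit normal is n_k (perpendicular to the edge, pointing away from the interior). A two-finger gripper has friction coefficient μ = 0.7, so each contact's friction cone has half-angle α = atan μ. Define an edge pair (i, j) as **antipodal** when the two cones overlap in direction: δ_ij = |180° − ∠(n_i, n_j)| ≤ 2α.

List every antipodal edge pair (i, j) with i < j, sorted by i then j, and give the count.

α = atan 0.7 = 34.99°;  2α = 69.98°
n_0 = (-0.6539, +0.7566)
n_1 = (-0.9891, -0.1475)
n_2 = (-0.0510, -0.9987)
n_3 = (+0.8670, -0.4983)
n_4 = (+0.8446, +0.5353)
n_5 = (+0.0248, +0.9997)
  (0,1): δ = 122.35°  ·
  (0,2): δ = 43.76°  ✓
  (0,3): δ = 19.28°  ✓
  (0,4): δ = 81.53°  ·
  (0,5): δ = 137.74°  ·
  (1,2): δ = 101.40°  ·
  (1,3): δ = 38.37°  ✓
  (1,4): δ = 23.89°  ✓
  (1,5): δ = 80.10°  ·
  (2,3): δ = 116.96°  ·
  (2,4): δ = 54.71°  ✓
  (2,5): δ = 1.50°  ✓
  (3,4): δ = 117.75°  ·
  (3,5): δ = 61.54°  ✓
  (4,5): δ = 123.79°  ·
antipodal pairs: 7

count = 7; pairs: (0,2), (0,3), (1,3), (1,4), (2,4), (2,5), (3,5)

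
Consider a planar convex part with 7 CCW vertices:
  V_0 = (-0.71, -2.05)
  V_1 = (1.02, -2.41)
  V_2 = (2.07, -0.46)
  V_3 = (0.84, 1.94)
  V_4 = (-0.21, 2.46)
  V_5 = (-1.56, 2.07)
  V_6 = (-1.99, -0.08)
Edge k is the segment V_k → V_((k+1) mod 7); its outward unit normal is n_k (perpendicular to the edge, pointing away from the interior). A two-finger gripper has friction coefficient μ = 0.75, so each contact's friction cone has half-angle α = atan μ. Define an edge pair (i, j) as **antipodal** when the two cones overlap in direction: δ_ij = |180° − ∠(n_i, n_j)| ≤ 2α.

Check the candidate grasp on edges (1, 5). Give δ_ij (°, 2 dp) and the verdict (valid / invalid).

δ = 16.99°, valid

α = atan 0.75 = 36.87°;  2α = 73.74°
edge 1: e_1 = (+1.05, +1.95);  n_1 = (+0.8805, -0.4741)
edge 5: e_5 = (-0.43, -2.15);  n_5 = (-0.9806, +0.1961)
∠(n_1, n_5) = 163.01°
δ = |180° − 163.01°| = 16.99°
16.99° ≤ 2α = 73.74°  →  valid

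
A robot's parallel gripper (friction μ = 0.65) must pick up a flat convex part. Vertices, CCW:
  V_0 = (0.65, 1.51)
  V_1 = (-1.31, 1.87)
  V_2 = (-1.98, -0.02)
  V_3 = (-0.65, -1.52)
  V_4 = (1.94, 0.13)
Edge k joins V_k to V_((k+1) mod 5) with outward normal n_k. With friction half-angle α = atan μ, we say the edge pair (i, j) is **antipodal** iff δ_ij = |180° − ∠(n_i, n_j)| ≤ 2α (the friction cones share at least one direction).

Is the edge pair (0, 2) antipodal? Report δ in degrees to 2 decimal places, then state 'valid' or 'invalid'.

δ = 38.03°, valid

α = atan 0.65 = 33.02°;  2α = 66.05°
edge 0: e_0 = (-1.96, +0.36);  n_0 = (+0.1807, +0.9835)
edge 2: e_2 = (+1.33, -1.50);  n_2 = (-0.7482, -0.6634)
∠(n_0, n_2) = 141.97°
δ = |180° − 141.97°| = 38.03°
38.03° ≤ 2α = 66.05°  →  valid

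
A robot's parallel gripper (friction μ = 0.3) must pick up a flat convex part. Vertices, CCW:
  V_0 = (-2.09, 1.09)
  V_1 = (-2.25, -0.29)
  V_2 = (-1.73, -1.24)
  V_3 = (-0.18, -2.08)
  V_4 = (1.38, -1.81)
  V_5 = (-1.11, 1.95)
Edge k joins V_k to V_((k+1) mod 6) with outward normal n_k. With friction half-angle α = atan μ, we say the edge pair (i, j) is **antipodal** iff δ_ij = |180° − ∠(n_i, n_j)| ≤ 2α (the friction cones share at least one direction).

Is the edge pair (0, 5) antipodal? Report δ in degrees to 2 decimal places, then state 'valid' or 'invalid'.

α = atan 0.3 = 16.70°;  2α = 33.40°
edge 0: e_0 = (-0.16, -1.38);  n_0 = (-0.9933, +0.1152)
edge 5: e_5 = (-0.98, -0.86);  n_5 = (-0.6596, +0.7516)
∠(n_0, n_5) = 42.12°
δ = |180° − 42.12°| = 137.88°
137.88° > 2α = 33.40°  →  invalid

δ = 137.88°, invalid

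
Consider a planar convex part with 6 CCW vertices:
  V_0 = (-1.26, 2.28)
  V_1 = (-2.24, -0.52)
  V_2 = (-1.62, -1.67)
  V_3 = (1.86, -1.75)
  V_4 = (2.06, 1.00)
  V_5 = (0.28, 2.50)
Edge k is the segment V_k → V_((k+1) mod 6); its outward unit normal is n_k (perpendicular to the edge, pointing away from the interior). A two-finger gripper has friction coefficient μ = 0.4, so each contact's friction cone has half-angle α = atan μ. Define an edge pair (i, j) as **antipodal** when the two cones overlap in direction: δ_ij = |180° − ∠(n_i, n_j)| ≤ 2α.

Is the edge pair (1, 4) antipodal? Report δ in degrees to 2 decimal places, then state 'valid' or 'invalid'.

δ = 21.55°, valid

α = atan 0.4 = 21.80°;  2α = 43.60°
edge 1: e_1 = (+0.62, -1.15);  n_1 = (-0.8802, -0.4746)
edge 4: e_4 = (-1.78, +1.50);  n_4 = (+0.6444, +0.7647)
∠(n_1, n_4) = 158.45°
δ = |180° − 158.45°| = 21.55°
21.55° ≤ 2α = 43.60°  →  valid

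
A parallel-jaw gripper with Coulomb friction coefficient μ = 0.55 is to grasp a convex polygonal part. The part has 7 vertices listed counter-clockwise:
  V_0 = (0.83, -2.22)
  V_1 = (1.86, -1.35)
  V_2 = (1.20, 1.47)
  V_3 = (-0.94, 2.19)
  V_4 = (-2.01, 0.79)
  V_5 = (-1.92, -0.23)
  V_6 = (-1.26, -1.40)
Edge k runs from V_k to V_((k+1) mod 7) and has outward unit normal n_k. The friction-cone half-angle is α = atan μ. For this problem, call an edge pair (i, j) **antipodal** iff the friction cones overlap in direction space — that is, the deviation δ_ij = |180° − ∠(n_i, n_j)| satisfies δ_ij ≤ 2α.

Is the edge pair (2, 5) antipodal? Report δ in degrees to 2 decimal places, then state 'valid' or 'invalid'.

δ = 41.98°, valid

α = atan 0.55 = 28.81°;  2α = 57.62°
edge 2: e_2 = (-2.14, +0.72);  n_2 = (+0.3189, +0.9478)
edge 5: e_5 = (+0.66, -1.17);  n_5 = (-0.8710, -0.4913)
∠(n_2, n_5) = 138.02°
δ = |180° − 138.02°| = 41.98°
41.98° ≤ 2α = 57.62°  →  valid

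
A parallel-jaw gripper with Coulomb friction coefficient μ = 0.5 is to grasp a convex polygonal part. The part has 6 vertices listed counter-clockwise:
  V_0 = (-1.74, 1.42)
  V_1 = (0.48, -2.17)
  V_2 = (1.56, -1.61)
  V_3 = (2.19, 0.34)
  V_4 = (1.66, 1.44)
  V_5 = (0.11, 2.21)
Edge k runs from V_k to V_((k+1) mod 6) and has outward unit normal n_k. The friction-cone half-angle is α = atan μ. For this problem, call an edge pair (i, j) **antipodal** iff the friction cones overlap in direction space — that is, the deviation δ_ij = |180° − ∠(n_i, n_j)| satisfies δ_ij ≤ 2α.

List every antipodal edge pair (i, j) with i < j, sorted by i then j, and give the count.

α = atan 0.5 = 26.57°;  2α = 53.13°
n_0 = (-0.8505, -0.5259)
n_1 = (+0.4603, -0.8878)
n_2 = (+0.9516, -0.3074)
n_3 = (+0.9009, +0.4341)
n_4 = (+0.4449, +0.8956)
n_5 = (-0.3927, +0.9197)
  (0,1): δ = 94.32°  ·
  (0,2): δ = 49.64°  ✓
  (0,3): δ = 6.01°  ✓
  (0,4): δ = 31.85°  ✓
  (0,5): δ = 81.39°  ·
  (1,2): δ = 135.31°  ·
  (1,3): δ = 91.68°  ·
  (1,4): δ = 53.82°  ·
  (1,5): δ = 4.28°  ✓
  (2,3): δ = 136.37°  ·
  (2,4): δ = 98.51°  ·
  (2,5): δ = 48.97°  ✓
  (3,4): δ = 142.14°  ·
  (3,5): δ = 92.60°  ·
  (4,5): δ = 130.46°  ·
antipodal pairs: 5

count = 5; pairs: (0,2), (0,3), (0,4), (1,5), (2,5)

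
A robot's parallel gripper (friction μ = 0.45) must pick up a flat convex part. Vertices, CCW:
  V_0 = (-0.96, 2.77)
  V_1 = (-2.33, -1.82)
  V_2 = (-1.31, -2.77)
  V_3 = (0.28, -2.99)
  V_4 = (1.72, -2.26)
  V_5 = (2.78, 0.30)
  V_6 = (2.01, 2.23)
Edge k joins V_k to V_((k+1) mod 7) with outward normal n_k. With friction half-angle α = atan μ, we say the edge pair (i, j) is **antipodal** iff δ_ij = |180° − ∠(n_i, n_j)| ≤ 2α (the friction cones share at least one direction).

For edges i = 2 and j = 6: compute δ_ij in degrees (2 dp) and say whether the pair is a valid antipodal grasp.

α = atan 0.45 = 24.23°;  2α = 48.46°
edge 2: e_2 = (+1.59, -0.22);  n_2 = (-0.1371, -0.9906)
edge 6: e_6 = (-2.97, +0.54);  n_6 = (+0.1789, +0.9839)
∠(n_2, n_6) = 177.57°
δ = |180° − 177.57°| = 2.43°
2.43° ≤ 2α = 48.46°  →  valid

δ = 2.43°, valid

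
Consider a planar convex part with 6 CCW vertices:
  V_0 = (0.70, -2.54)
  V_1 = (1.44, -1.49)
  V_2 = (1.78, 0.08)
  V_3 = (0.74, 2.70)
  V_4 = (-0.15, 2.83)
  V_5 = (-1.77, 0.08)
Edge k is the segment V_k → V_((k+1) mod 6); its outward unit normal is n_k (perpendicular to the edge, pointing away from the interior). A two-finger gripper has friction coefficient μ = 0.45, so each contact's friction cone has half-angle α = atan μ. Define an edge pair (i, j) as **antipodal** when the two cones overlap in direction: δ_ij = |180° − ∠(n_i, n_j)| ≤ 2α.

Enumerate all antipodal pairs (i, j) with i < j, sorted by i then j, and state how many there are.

count = 4; pairs: (0,4), (1,4), (2,5), (3,5)

α = atan 0.45 = 24.23°;  2α = 48.46°
n_0 = (+0.8174, -0.5761)
n_1 = (+0.9773, -0.2117)
n_2 = (+0.9295, +0.3689)
n_3 = (+0.1445, +0.9895)
n_4 = (-0.8616, +0.5076)
n_5 = (-0.7276, -0.6860)
  (0,1): δ = 157.04°  ·
  (0,2): δ = 123.17°  ·
  (0,3): δ = 63.14°  ·
  (0,4): δ = 4.67°  ✓
  (0,5): δ = 78.49°  ·
  (1,2): δ = 146.13°  ·
  (1,3): δ = 86.09°  ·
  (1,4): δ = 18.28°  ✓
  (1,5): δ = 55.53°  ·
  (2,3): δ = 119.96°  ·
  (2,4): δ = 52.15°  ·
  (2,5): δ = 21.66°  ✓
  (3,4): δ = 112.19°  ·
  (3,5): δ = 38.38°  ✓
  (4,5): δ = 106.19°  ·
antipodal pairs: 4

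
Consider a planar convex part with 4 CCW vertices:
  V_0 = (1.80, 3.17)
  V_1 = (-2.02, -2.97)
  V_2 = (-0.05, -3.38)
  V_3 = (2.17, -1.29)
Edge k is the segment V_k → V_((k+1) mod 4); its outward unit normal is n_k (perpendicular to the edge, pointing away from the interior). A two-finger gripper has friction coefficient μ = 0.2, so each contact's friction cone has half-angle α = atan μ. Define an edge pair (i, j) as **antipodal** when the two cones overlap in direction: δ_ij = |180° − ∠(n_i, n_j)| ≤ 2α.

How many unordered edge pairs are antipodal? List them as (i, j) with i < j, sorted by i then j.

α = atan 0.2 = 11.31°;  2α = 22.62°
n_0 = (-0.8491, +0.5283)
n_1 = (-0.2038, -0.9790)
n_2 = (+0.6855, -0.7281)
n_3 = (+0.9966, +0.0827)
  (0,1): δ = 69.87°  ·
  (0,2): δ = 14.84°  ✓
  (0,3): δ = 36.63°  ·
  (1,2): δ = 124.97°  ·
  (1,3): δ = 73.50°  ·
  (2,3): δ = 128.53°  ·
antipodal pairs: 1

count = 1; pairs: (0,2)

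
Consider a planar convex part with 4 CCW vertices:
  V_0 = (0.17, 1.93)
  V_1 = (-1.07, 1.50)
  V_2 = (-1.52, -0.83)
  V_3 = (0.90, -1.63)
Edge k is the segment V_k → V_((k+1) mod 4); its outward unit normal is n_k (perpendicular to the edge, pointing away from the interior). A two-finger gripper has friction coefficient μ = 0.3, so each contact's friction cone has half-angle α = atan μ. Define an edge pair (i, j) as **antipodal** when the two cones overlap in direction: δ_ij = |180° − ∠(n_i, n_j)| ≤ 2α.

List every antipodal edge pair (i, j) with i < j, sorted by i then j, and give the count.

α = atan 0.3 = 16.70°;  2α = 33.40°
n_0 = (-0.3276, +0.9448)
n_1 = (-0.9819, +0.1896)
n_2 = (-0.3139, -0.9495)
n_3 = (+0.9796, +0.2009)
  (0,1): δ = 120.06°  ·
  (0,2): δ = 37.42°  ·
  (0,3): δ = 82.46°  ·
  (1,2): δ = 97.36°  ·
  (1,3): δ = 22.52°  ✓
  (2,3): δ = 60.12°  ·
antipodal pairs: 1

count = 1; pairs: (1,3)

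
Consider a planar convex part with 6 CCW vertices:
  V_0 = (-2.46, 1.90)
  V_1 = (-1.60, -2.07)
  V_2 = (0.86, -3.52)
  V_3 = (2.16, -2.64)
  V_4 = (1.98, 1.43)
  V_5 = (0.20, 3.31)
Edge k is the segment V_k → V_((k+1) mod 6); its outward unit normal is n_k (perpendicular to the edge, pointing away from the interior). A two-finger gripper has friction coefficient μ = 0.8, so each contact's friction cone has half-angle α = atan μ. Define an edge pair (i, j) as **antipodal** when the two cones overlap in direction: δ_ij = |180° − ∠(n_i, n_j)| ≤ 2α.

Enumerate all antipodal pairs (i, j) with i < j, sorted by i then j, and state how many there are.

α = atan 0.8 = 38.66°;  2α = 77.32°
n_0 = (-0.9773, -0.2117)
n_1 = (-0.5078, -0.8615)
n_2 = (+0.5606, -0.8281)
n_3 = (+0.9990, +0.0442)
n_4 = (+0.7262, +0.6875)
n_5 = (-0.4683, +0.8835)
  (0,1): δ = 132.74°  ·
  (0,2): δ = 68.13°  ✓
  (0,3): δ = 9.69°  ✓
  (0,4): δ = 31.21°  ✓
  (0,5): δ = 105.70°  ·
  (1,2): δ = 115.39°  ·
  (1,3): δ = 56.95°  ✓
  (1,4): δ = 16.05°  ✓
  (1,5): δ = 58.44°  ✓
  (2,3): δ = 121.56°  ·
  (2,4): δ = 80.66°  ·
  (2,5): δ = 6.17°  ✓
  (3,4): δ = 139.10°  ·
  (3,5): δ = 64.61°  ✓
  (4,5): δ = 105.51°  ·
antipodal pairs: 8

count = 8; pairs: (0,2), (0,3), (0,4), (1,3), (1,4), (1,5), (2,5), (3,5)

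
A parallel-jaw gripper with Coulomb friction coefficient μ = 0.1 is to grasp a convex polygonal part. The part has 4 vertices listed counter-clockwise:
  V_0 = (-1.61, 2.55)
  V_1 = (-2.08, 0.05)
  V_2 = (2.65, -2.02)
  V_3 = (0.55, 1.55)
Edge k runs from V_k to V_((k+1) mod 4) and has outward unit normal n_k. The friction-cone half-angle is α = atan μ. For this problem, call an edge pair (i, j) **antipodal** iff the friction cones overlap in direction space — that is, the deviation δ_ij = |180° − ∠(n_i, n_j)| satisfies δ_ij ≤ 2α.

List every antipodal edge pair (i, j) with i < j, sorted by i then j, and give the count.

count = 1; pairs: (1,3)

α = atan 0.1 = 5.71°;  2α = 11.42°
n_0 = (-0.9828, +0.1848)
n_1 = (-0.4009, -0.9161)
n_2 = (+0.8619, +0.5070)
n_3 = (+0.4201, +0.9075)
  (0,1): δ = 102.99°  ·
  (0,2): δ = 41.11°  ·
  (0,3): δ = 75.80°  ·
  (1,2): δ = 35.90°  ·
  (1,3): δ = 1.21°  ✓
  (2,3): δ = 145.31°  ·
antipodal pairs: 1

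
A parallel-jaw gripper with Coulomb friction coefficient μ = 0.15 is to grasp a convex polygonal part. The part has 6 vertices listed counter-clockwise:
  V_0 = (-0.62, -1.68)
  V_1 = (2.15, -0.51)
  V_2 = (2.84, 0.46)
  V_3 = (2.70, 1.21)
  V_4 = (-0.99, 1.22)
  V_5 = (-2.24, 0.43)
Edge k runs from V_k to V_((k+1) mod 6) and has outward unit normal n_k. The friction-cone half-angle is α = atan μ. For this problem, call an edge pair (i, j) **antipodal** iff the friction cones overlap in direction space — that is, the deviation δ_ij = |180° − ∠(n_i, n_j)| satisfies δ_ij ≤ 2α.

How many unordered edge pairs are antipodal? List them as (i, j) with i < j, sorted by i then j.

α = atan 0.15 = 8.53°;  2α = 17.06°
n_0 = (+0.3891, -0.9212)
n_1 = (+0.8149, -0.5796)
n_2 = (+0.9830, +0.1835)
n_3 = (+0.0027, +1.0000)
n_4 = (-0.5342, +0.8453)
n_5 = (-0.7932, -0.6090)
  (0,1): δ = 148.32°  ·
  (0,2): δ = 102.32°  ·
  (0,3): δ = 23.05°  ·
  (0,4): δ = 9.39°  ✓
  (0,5): δ = 104.62°  ·
  (1,2): δ = 134.00°  ·
  (1,3): δ = 54.73°  ·
  (1,4): δ = 22.28°  ·
  (1,5): δ = 72.94°  ·
  (2,3): δ = 100.73°  ·
  (2,4): δ = 68.28°  ·
  (2,5): δ = 26.94°  ·
  (3,4): δ = 147.55°  ·
  (3,5): δ = 52.33°  ·
  (4,5): δ = 84.78°  ·
antipodal pairs: 1

count = 1; pairs: (0,4)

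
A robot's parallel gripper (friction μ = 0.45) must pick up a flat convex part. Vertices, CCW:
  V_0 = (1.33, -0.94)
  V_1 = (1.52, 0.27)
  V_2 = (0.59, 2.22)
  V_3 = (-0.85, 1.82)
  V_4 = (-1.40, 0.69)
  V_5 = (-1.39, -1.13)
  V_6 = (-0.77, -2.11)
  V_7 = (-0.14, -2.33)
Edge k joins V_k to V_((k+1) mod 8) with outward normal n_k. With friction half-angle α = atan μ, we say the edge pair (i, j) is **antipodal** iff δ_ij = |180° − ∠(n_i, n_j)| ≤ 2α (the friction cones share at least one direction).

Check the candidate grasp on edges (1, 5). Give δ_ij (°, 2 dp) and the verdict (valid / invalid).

α = atan 0.45 = 24.23°;  2α = 48.46°
edge 1: e_1 = (-0.93, +1.95);  n_1 = (+0.9026, +0.4305)
edge 5: e_5 = (+0.62, -0.98);  n_5 = (-0.8451, -0.5346)
∠(n_1, n_5) = 173.18°
δ = |180° − 173.18°| = 6.82°
6.82° ≤ 2α = 48.46°  →  valid

δ = 6.82°, valid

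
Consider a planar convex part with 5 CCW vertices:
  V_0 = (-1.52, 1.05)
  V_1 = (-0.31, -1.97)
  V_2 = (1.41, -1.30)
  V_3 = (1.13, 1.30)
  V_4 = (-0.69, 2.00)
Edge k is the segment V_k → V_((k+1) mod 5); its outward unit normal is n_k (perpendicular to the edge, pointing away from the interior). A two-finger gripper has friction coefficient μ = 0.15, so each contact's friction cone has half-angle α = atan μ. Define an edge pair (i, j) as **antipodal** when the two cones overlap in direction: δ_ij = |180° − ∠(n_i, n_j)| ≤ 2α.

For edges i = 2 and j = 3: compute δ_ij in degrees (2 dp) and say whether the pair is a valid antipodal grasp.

δ = 117.18°, invalid

α = atan 0.15 = 8.53°;  2α = 17.06°
edge 2: e_2 = (-0.28, +2.60);  n_2 = (+0.9943, +0.1071)
edge 3: e_3 = (-1.82, +0.70);  n_3 = (+0.3590, +0.9333)
∠(n_2, n_3) = 62.82°
δ = |180° − 62.82°| = 117.18°
117.18° > 2α = 17.06°  →  invalid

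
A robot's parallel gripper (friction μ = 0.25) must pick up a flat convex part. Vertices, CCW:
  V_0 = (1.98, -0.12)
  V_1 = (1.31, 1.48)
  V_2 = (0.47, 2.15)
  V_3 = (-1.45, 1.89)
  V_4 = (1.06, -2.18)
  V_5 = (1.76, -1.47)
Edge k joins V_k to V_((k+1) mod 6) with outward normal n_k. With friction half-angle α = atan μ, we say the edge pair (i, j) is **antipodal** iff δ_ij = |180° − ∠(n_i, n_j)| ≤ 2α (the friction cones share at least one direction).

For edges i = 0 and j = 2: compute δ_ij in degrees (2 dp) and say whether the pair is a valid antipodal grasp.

δ = 105.01°, invalid

α = atan 0.25 = 14.04°;  2α = 28.07°
edge 0: e_0 = (-0.67, +1.60);  n_0 = (+0.9224, +0.3863)
edge 2: e_2 = (-1.92, -0.26);  n_2 = (-0.1342, +0.9910)
∠(n_0, n_2) = 74.99°
δ = |180° − 74.99°| = 105.01°
105.01° > 2α = 28.07°  →  invalid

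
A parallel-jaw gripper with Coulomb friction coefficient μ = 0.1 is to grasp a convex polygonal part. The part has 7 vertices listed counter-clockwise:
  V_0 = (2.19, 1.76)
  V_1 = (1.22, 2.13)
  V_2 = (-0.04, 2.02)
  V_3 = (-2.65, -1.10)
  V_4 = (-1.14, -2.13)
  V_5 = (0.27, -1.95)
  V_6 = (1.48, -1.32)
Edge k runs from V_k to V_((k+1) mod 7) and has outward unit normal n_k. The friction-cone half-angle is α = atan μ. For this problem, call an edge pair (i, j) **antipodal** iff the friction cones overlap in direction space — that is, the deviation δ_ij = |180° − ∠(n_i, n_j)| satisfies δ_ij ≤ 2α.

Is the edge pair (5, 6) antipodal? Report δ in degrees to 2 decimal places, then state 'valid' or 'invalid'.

α = atan 0.1 = 5.71°;  2α = 11.42°
edge 5: e_5 = (+1.21, +0.63);  n_5 = (+0.4618, -0.8870)
edge 6: e_6 = (+0.71, +3.08);  n_6 = (+0.9744, -0.2246)
∠(n_5, n_6) = 49.51°
δ = |180° − 49.51°| = 130.49°
130.49° > 2α = 11.42°  →  invalid

δ = 130.49°, invalid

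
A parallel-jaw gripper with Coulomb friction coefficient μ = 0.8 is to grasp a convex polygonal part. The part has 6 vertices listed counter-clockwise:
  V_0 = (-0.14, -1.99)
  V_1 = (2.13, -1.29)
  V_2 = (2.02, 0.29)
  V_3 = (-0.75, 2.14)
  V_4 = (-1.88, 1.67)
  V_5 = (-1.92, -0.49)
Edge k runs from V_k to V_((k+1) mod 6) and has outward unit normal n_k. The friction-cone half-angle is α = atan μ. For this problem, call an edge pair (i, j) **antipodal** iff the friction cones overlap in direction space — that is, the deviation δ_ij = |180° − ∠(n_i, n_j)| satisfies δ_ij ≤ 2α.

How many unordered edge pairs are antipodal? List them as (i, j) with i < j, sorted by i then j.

count = 9; pairs: (0,2), (0,3), (0,4), (1,3), (1,4), (1,5), (2,4), (2,5), (3,5)

α = atan 0.8 = 38.66°;  2α = 77.32°
n_0 = (+0.2947, -0.9556)
n_1 = (+0.9976, +0.0695)
n_2 = (+0.5554, +0.8316)
n_3 = (-0.3840, +0.9233)
n_4 = (-0.9998, +0.0185)
n_5 = (-0.6444, -0.7647)
  (0,1): δ = 103.16°  ·
  (0,2): δ = 50.88°  ✓
  (0,3): δ = 5.45°  ✓
  (0,4): δ = 71.80°  ✓
  (0,5): δ = 122.74°  ·
  (1,2): δ = 127.72°  ·
  (1,3): δ = 71.40°  ✓
  (1,4): δ = 5.04°  ✓
  (1,5): δ = 45.90°  ✓
  (2,3): δ = 123.68°  ·
  (2,4): δ = 57.32°  ✓
  (2,5): δ = 6.38°  ✓
  (3,4): δ = 113.64°  ·
  (3,5): δ = 62.70°  ✓
  (4,5): δ = 129.06°  ·
antipodal pairs: 9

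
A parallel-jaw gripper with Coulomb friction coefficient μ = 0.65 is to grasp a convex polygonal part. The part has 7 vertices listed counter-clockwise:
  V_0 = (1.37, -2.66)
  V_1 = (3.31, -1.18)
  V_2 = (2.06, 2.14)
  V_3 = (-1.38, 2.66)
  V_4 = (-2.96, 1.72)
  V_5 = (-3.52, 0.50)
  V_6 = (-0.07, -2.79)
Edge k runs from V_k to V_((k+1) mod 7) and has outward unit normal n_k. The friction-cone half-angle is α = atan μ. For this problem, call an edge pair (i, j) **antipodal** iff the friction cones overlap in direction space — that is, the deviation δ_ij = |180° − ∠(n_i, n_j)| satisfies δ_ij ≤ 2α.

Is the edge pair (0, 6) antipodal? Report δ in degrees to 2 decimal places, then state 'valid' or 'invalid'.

α = atan 0.65 = 33.02°;  2α = 66.05°
edge 0: e_0 = (+1.94, +1.48);  n_0 = (+0.6065, -0.7951)
edge 6: e_6 = (+1.44, +0.13);  n_6 = (+0.0899, -0.9959)
∠(n_0, n_6) = 32.18°
δ = |180° − 32.18°| = 147.82°
147.82° > 2α = 66.05°  →  invalid

δ = 147.82°, invalid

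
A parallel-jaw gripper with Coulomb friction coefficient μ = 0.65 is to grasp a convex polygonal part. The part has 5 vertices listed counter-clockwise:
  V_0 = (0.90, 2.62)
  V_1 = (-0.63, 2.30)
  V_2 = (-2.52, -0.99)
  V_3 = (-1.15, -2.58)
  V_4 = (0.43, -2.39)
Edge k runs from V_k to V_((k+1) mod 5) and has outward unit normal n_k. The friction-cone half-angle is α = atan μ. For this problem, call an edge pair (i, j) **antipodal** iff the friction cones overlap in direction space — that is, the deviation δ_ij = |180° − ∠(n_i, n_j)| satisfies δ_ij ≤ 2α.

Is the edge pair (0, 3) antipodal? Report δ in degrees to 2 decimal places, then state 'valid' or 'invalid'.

δ = 4.96°, valid

α = atan 0.65 = 33.02°;  2α = 66.05°
edge 0: e_0 = (-1.53, -0.32);  n_0 = (-0.2047, +0.9788)
edge 3: e_3 = (+1.58, +0.19);  n_3 = (+0.1194, -0.9928)
∠(n_0, n_3) = 175.04°
δ = |180° − 175.04°| = 4.96°
4.96° ≤ 2α = 66.05°  →  valid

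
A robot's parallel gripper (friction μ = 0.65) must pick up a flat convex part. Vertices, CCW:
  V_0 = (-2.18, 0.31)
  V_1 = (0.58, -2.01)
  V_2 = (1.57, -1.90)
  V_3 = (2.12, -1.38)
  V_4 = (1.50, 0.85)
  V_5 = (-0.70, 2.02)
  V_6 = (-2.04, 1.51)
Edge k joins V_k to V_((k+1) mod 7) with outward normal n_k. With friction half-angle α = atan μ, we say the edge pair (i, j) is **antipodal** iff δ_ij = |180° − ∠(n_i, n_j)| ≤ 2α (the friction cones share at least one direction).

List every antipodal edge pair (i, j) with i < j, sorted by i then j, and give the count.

α = atan 0.65 = 33.02°;  2α = 66.05°
n_0 = (-0.6435, -0.7655)
n_1 = (+0.1104, -0.9939)
n_2 = (+0.6870, -0.7266)
n_3 = (+0.9635, +0.2679)
n_4 = (+0.4695, +0.8829)
n_5 = (-0.3557, +0.9346)
n_6 = (-0.9933, +0.1159)
  (0,1): δ = 133.61°  ·
  (0,2): δ = 96.56°  ·
  (0,3): δ = 34.41°  ✓
  (0,4): δ = 12.04°  ✓
  (0,5): δ = 60.89°  ✓
  (0,6): δ = 123.40°  ·
  (1,2): δ = 142.95°  ·
  (1,3): δ = 80.80°  ·
  (1,4): δ = 34.35°  ✓
  (1,5): δ = 14.50°  ✓
  (1,6): δ = 77.01°  ·
  (2,3): δ = 117.86°  ·
  (2,4): δ = 71.40°  ·
  (2,5): δ = 22.56°  ✓
  (2,6): δ = 39.95°  ✓
  (3,4): δ = 133.54°  ·
  (3,5): δ = 84.70°  ·
  (3,6): δ = 22.19°  ✓
  (4,5): δ = 131.16°  ·
  (4,6): δ = 68.65°  ·
  (5,6): δ = 117.49°  ·
antipodal pairs: 8

count = 8; pairs: (0,3), (0,4), (0,5), (1,4), (1,5), (2,5), (2,6), (3,6)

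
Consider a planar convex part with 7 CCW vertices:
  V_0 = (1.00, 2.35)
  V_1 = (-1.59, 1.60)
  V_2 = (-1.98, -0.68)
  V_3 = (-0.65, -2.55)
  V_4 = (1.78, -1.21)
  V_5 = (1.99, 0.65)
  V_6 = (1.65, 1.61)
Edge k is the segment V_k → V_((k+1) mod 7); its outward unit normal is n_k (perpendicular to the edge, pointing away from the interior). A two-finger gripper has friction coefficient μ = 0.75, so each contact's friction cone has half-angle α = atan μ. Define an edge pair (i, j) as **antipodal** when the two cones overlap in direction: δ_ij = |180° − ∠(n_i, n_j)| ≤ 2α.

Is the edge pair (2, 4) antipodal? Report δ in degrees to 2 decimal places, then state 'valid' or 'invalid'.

δ = 41.86°, valid

α = atan 0.75 = 36.87°;  2α = 73.74°
edge 2: e_2 = (+1.33, -1.87);  n_2 = (-0.8149, -0.5796)
edge 4: e_4 = (+0.21, +1.86);  n_4 = (+0.9937, -0.1122)
∠(n_2, n_4) = 138.14°
δ = |180° − 138.14°| = 41.86°
41.86° ≤ 2α = 73.74°  →  valid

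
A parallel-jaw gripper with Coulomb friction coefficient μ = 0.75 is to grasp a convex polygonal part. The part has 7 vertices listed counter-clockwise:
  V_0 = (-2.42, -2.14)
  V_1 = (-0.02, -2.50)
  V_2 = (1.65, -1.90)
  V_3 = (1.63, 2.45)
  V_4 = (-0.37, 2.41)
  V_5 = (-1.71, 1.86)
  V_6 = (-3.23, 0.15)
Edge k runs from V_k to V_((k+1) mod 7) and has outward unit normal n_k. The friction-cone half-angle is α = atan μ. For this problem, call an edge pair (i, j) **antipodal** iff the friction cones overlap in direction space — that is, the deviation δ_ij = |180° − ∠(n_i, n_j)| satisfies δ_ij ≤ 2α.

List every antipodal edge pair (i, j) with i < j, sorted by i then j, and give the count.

α = atan 0.75 = 36.87°;  2α = 73.74°
n_0 = (-0.1483, -0.9889)
n_1 = (+0.3381, -0.9411)
n_2 = (+1.0000, +0.0046)
n_3 = (-0.0200, +0.9998)
n_4 = (-0.3797, +0.9251)
n_5 = (-0.7474, +0.6644)
n_6 = (-0.9428, -0.3335)
  (0,1): δ = 151.71°  ·
  (0,2): δ = 81.21°  ·
  (0,3): δ = 9.68°  ✓
  (0,4): δ = 30.85°  ✓
  (0,5): δ = 56.90°  ✓
  (0,6): δ = 118.01°  ·
  (1,2): δ = 109.50°  ·
  (1,3): δ = 18.62°  ✓
  (1,4): δ = 2.55°  ✓
  (1,5): δ = 28.60°  ✓
  (1,6): δ = 89.72°  ·
  (2,3): δ = 89.12°  ·
  (2,4): δ = 67.95°  ✓
  (2,5): δ = 41.90°  ✓
  (2,6): δ = 19.22°  ✓
  (3,4): δ = 158.83°  ·
  (3,5): δ = 132.78°  ·
  (3,6): δ = 71.67°  ✓
  (4,5): δ = 153.95°  ·
  (4,6): δ = 92.84°  ·
  (5,6): δ = 118.89°  ·
antipodal pairs: 10

count = 10; pairs: (0,3), (0,4), (0,5), (1,3), (1,4), (1,5), (2,4), (2,5), (2,6), (3,6)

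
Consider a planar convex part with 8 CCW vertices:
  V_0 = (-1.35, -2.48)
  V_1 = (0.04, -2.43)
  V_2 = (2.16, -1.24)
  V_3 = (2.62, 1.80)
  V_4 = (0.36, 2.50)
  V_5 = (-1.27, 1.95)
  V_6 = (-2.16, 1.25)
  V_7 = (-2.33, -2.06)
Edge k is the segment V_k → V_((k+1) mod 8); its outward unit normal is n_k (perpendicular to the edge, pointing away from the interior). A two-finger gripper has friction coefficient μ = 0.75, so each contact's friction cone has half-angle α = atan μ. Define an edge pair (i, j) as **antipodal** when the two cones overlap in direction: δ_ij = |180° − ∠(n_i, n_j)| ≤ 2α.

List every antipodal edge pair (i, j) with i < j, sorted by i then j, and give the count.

count = 13; pairs: (0,3), (0,4), (0,5), (1,3), (1,4), (1,5), (1,6), (2,4), (2,5), (2,6), (3,7), (4,7), (5,7)

α = atan 0.75 = 36.87°;  2α = 73.74°
n_0 = (+0.0359, -0.9994)
n_1 = (+0.4895, -0.8720)
n_2 = (+0.9887, -0.1496)
n_3 = (+0.2959, +0.9552)
n_4 = (-0.3197, +0.9475)
n_5 = (-0.6182, +0.7860)
n_6 = (-0.9987, +0.0513)
n_7 = (-0.3939, -0.9191)
  (0,1): δ = 152.75°  ·
  (0,2): δ = 100.66°  ·
  (0,3): δ = 19.27°  ✓
  (0,4): δ = 16.59°  ✓
  (0,5): δ = 36.13°  ✓
  (0,6): δ = 85.00°  ·
  (0,7): δ = 154.74°  ·
  (1,2): δ = 127.91°  ·
  (1,3): δ = 46.52°  ✓
  (1,4): δ = 10.66°  ✓
  (1,5): δ = 8.88°  ✓
  (1,6): δ = 57.75°  ✓
  (1,7): δ = 127.50°  ·
  (2,3): δ = 98.61°  ·
  (2,4): δ = 62.75°  ✓
  (2,5): δ = 43.21°  ✓
  (2,6): δ = 5.66°  ✓
  (2,7): δ = 75.41°  ·
  (3,4): δ = 144.14°  ·
  (3,5): δ = 124.60°  ·
  (3,6): δ = 75.73°  ·
  (3,7): δ = 5.99°  ✓
  (4,5): δ = 160.46°  ·
  (4,6): δ = 111.59°  ·
  (4,7): δ = 41.84°  ✓
  (5,6): δ = 131.13°  ·
  (5,7): δ = 61.38°  ✓
  (6,7): δ = 110.26°  ·
antipodal pairs: 13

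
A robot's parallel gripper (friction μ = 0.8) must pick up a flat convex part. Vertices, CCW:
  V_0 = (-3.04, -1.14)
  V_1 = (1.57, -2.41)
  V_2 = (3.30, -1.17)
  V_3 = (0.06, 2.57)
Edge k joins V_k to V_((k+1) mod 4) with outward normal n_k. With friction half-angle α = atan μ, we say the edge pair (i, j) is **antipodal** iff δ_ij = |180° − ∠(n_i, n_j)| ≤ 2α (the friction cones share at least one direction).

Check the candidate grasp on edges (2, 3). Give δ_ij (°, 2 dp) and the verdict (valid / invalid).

δ = 80.78°, invalid

α = atan 0.8 = 38.66°;  2α = 77.32°
edge 2: e_2 = (-3.24, +3.74);  n_2 = (+0.7558, +0.6548)
edge 3: e_3 = (-3.10, -3.71);  n_3 = (-0.7674, +0.6412)
∠(n_2, n_3) = 99.22°
δ = |180° − 99.22°| = 80.78°
80.78° > 2α = 77.32°  →  invalid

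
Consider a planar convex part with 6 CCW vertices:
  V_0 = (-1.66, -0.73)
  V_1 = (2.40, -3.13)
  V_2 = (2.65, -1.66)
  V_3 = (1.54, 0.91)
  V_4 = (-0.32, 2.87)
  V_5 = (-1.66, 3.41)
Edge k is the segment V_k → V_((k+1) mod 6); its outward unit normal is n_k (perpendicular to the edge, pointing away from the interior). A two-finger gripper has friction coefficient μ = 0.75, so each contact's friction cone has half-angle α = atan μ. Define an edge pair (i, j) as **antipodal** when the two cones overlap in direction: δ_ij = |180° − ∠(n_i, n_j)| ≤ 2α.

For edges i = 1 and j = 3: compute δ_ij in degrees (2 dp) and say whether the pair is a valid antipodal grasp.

δ = 126.85°, invalid

α = atan 0.75 = 36.87°;  2α = 73.74°
edge 1: e_1 = (+0.25, +1.47);  n_1 = (+0.9858, -0.1677)
edge 3: e_3 = (-1.86, +1.96);  n_3 = (+0.7254, +0.6884)
∠(n_1, n_3) = 53.15°
δ = |180° − 53.15°| = 126.85°
126.85° > 2α = 73.74°  →  invalid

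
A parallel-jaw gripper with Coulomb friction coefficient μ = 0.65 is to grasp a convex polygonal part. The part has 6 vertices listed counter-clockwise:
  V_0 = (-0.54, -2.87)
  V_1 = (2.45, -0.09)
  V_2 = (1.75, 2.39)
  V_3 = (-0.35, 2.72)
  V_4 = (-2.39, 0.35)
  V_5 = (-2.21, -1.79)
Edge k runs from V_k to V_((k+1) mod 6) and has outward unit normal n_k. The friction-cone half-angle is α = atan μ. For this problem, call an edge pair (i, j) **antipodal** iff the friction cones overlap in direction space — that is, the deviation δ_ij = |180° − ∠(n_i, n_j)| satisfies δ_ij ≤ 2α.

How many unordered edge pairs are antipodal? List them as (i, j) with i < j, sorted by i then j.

count = 7; pairs: (0,2), (0,3), (0,4), (1,3), (1,4), (1,5), (2,5)

α = atan 0.65 = 33.02°;  2α = 66.05°
n_0 = (+0.6809, -0.7324)
n_1 = (+0.9624, +0.2716)
n_2 = (+0.1552, +0.9879)
n_3 = (-0.7579, +0.6524)
n_4 = (-0.9965, -0.0838)
n_5 = (-0.5430, -0.8397)
  (0,1): δ = 117.15°  ·
  (0,2): δ = 51.85°  ✓
  (0,3): δ = 6.36°  ✓
  (0,4): δ = 51.89°  ✓
  (0,5): δ = 104.19°  ·
  (1,2): δ = 114.69°  ·
  (1,3): δ = 56.48°  ✓
  (1,4): δ = 10.95°  ✓
  (1,5): δ = 41.35°  ✓
  (2,3): δ = 121.79°  ·
  (2,4): δ = 76.26°  ·
  (2,5): δ = 23.96°  ✓
  (3,4): δ = 134.47°  ·
  (3,5): δ = 82.17°  ·
  (4,5): δ = 127.70°  ·
antipodal pairs: 7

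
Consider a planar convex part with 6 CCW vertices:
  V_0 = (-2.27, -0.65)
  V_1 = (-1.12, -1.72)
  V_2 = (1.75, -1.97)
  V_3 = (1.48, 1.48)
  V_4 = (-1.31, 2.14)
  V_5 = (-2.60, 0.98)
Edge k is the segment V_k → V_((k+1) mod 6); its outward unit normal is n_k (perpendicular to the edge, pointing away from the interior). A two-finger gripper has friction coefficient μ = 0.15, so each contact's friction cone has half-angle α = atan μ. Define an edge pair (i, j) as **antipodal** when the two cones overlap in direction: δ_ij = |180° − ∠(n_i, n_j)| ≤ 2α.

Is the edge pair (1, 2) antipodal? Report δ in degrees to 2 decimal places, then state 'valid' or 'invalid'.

δ = 80.55°, invalid

α = atan 0.15 = 8.53°;  2α = 17.06°
edge 1: e_1 = (+2.87, -0.25);  n_1 = (-0.0868, -0.9962)
edge 2: e_2 = (-0.27, +3.45);  n_2 = (+0.9970, +0.0780)
∠(n_1, n_2) = 99.45°
δ = |180° − 99.45°| = 80.55°
80.55° > 2α = 17.06°  →  invalid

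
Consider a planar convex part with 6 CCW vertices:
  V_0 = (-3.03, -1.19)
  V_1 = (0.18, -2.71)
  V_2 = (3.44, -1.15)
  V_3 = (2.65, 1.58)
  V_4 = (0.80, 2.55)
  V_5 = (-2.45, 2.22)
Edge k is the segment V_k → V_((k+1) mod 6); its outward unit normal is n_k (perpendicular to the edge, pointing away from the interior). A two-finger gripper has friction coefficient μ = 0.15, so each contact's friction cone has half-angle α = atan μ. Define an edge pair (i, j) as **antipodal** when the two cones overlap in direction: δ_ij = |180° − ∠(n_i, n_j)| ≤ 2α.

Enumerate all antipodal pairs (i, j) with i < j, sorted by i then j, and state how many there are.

count = 1; pairs: (0,3)

α = atan 0.15 = 8.53°;  2α = 17.06°
n_0 = (-0.4280, -0.9038)
n_1 = (+0.4317, -0.9020)
n_2 = (+0.9606, +0.2780)
n_3 = (+0.4644, +0.8856)
n_4 = (-0.1010, +0.9949)
n_5 = (-0.9858, +0.1677)
  (0,1): δ = 129.09°  ·
  (0,2): δ = 48.52°  ·
  (0,3): δ = 2.33°  ✓
  (0,4): δ = 31.14°  ·
  (0,5): δ = 105.69°  ·
  (1,2): δ = 99.43°  ·
  (1,3): δ = 53.24°  ·
  (1,4): δ = 19.77°  ·
  (1,5): δ = 54.77°  ·
  (2,3): δ = 133.81°  ·
  (2,4): δ = 100.34°  ·
  (2,5): δ = 25.79°  ·
  (3,4): δ = 146.53°  ·
  (3,5): δ = 71.98°  ·
  (4,5): δ = 105.45°  ·
antipodal pairs: 1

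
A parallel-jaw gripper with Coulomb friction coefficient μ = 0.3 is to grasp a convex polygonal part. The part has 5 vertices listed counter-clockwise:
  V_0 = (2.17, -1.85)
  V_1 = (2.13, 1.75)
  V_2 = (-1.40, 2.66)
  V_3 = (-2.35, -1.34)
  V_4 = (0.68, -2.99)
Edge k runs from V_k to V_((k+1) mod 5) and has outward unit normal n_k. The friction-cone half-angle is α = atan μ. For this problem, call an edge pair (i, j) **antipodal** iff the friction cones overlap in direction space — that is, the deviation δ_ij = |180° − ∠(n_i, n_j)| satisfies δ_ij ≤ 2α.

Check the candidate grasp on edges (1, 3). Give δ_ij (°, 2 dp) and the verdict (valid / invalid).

α = atan 0.3 = 16.70°;  2α = 33.40°
edge 1: e_1 = (-3.53, +0.91);  n_1 = (+0.2496, +0.9683)
edge 3: e_3 = (+3.03, -1.65);  n_3 = (-0.4782, -0.8782)
∠(n_1, n_3) = 165.88°
δ = |180° − 165.88°| = 14.12°
14.12° ≤ 2α = 33.40°  →  valid

δ = 14.12°, valid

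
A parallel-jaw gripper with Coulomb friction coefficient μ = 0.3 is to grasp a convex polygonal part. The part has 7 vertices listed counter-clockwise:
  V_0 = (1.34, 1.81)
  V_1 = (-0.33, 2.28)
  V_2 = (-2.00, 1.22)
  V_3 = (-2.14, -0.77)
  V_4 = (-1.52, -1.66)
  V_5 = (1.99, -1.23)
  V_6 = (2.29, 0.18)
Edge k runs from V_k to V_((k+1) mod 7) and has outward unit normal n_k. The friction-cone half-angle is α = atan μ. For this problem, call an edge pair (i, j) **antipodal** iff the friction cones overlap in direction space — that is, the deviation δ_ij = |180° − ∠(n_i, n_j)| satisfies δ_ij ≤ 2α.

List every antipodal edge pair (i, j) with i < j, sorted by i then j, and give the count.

count = 4; pairs: (0,4), (1,4), (2,5), (3,6)

α = atan 0.3 = 16.70°;  2α = 33.40°
n_0 = (+0.2709, +0.9626)
n_1 = (-0.5359, +0.8443)
n_2 = (-0.9975, +0.0702)
n_3 = (-0.8205, -0.5716)
n_4 = (+0.1216, -0.9926)
n_5 = (+0.9781, -0.2081)
n_6 = (+0.8640, +0.5035)
  (0,1): δ = 131.88°  ·
  (0,2): δ = 78.31°  ·
  (0,3): δ = 39.42°  ·
  (0,4): δ = 22.70°  ✓
  (0,5): δ = 93.71°  ·
  (0,6): δ = 135.95°  ·
  (1,2): δ = 126.43°  ·
  (1,3): δ = 87.54°  ·
  (1,4): δ = 25.42°  ✓
  (1,5): δ = 45.58°  ·
  (1,6): δ = 87.83°  ·
  (2,3): δ = 141.11°  ·
  (2,4): δ = 78.99°  ·
  (2,5): δ = 7.99°  ✓
  (2,6): δ = 34.26°  ·
  (3,4): δ = 117.88°  ·
  (3,5): δ = 46.87°  ·
  (3,6): δ = 4.63°  ✓
  (4,5): δ = 109.00°  ·
  (4,6): δ = 66.75°  ·
  (5,6): δ = 137.75°  ·
antipodal pairs: 4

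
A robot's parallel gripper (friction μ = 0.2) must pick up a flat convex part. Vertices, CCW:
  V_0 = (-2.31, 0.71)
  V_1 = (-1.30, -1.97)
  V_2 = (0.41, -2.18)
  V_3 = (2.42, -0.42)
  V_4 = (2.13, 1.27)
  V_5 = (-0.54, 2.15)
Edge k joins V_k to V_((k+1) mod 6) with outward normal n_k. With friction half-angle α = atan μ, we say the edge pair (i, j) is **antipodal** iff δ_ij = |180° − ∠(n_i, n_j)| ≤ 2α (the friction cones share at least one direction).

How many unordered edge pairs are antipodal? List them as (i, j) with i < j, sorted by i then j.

α = atan 0.2 = 11.31°;  2α = 22.62°
n_0 = (-0.9358, -0.3527)
n_1 = (-0.1219, -0.9925)
n_2 = (+0.6588, -0.7523)
n_3 = (+0.9856, +0.1691)
n_4 = (+0.3130, +0.9497)
n_5 = (-0.6311, +0.7757)
  (0,1): δ = 117.65°  ·
  (0,2): δ = 69.44°  ·
  (0,3): δ = 10.91°  ✓
  (0,4): δ = 51.11°  ·
  (0,5): δ = 108.48°  ·
  (1,2): δ = 131.79°  ·
  (1,3): δ = 73.26°  ·
  (1,4): δ = 11.24°  ✓
  (1,5): δ = 46.13°  ·
  (2,3): δ = 121.47°  ·
  (2,4): δ = 59.45°  ·
  (2,5): δ = 2.08°  ✓
  (3,4): δ = 117.98°  ·
  (3,5): δ = 60.61°  ·
  (4,5): δ = 122.63°  ·
antipodal pairs: 3

count = 3; pairs: (0,3), (1,4), (2,5)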